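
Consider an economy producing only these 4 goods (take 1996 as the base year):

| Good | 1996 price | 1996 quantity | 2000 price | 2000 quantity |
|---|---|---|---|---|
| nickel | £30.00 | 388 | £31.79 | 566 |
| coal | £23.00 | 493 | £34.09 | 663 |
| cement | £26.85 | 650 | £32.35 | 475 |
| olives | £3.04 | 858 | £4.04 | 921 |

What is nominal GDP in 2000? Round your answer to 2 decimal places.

Nominal GDP 2000 = Σ (p_2000 × q_2000) = 31.79·566 + 34.09·663 + 32.35·475 + 4.04·921 = 59681.90.

£59681.90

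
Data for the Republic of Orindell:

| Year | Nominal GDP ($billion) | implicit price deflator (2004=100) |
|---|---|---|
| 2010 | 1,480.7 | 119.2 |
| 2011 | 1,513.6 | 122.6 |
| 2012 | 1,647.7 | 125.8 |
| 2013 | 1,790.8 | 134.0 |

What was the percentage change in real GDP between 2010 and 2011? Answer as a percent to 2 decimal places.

Real GDP 2010 = 1480.7/1.192 = 1242.20.
Real GDP 2011 = 1513.6/1.226 = 1234.58.
Change = 1234.58/1242.20 − 1 = -0.0061.

-0.61%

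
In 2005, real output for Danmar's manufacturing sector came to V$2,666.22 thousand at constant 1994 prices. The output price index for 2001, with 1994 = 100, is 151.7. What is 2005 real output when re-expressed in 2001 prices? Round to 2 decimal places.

Real output in 2001 prices = Real output in 1994 prices × (P_2001/P_1994) = 2666.22 × 1.517 = 4044.66.

V$4,044.66 thousand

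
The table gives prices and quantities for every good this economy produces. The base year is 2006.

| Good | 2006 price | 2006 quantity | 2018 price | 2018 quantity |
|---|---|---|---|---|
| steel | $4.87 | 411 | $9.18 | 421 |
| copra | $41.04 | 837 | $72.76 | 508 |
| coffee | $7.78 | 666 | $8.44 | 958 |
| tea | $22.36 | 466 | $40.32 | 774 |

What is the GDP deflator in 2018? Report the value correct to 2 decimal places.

168.11

Nominal GDP 2018 = 9.18·421 + 72.76·508 + 8.44·958 + 40.32·774 = 80120.06.
Real GDP 2018 (at 2006 prices) = 4.87·421 + 41.04·508 + 7.78·958 + 22.36·774 = 47658.47.
Deflator = Nominal/Real × 100 = 80120.06/47658.47 × 100 = 168.113.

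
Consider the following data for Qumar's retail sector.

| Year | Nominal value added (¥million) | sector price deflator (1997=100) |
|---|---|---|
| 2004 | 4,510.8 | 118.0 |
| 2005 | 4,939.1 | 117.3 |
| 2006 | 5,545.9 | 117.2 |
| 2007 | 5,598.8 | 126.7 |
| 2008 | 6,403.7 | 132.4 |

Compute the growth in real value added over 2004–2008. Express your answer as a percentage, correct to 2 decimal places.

26.52%

Real value added 2004 = 4510.8/1.180 = 3822.71.
Real value added 2008 = 6403.7/1.324 = 4836.63.
Change = 4836.63/3822.71 − 1 = 0.2652.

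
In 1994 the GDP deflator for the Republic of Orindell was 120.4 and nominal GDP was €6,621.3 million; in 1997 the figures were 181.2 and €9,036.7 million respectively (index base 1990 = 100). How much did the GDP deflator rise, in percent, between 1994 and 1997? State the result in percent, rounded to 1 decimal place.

50.5%

Price-level change = 181.2 / 120.4 − 1 = 0.5050.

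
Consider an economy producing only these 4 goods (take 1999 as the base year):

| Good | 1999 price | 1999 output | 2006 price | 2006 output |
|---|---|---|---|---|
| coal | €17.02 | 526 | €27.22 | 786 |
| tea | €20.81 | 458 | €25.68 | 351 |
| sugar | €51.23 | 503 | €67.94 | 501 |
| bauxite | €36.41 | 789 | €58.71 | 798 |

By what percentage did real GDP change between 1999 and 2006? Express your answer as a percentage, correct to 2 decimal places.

Real GDP 1999 = Nominal GDP 1999 = 17.02·526 + 20.81·458 + 51.23·503 + 36.41·789 = 72979.68.
Real GDP 2006 (at 1999 prices) = 17.02·786 + 20.81·351 + 51.23·501 + 36.41·798 = 75403.44.
Real growth = 75403.44/72979.68 − 1 = 0.0332.

3.32%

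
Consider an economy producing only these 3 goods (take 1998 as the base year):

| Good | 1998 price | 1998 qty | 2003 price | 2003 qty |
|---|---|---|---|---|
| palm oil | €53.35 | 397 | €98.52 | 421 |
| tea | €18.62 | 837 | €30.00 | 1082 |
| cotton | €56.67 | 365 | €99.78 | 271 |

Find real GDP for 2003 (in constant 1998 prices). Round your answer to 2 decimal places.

Real GDP 2003 = Σ (p_1998 × q_2003) = 53.35·421 + 18.62·1082 + 56.67·271 = 57964.76.

€57964.76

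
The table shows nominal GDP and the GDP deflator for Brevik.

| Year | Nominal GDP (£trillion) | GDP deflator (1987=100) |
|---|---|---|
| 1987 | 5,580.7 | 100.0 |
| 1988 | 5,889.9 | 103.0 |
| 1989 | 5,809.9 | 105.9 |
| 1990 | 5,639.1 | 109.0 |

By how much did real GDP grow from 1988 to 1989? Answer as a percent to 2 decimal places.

-4.06%

Real GDP 1988 = 5889.9/1.030 = 5718.35.
Real GDP 1989 = 5809.9/1.059 = 5486.21.
Change = 5486.21/5718.35 − 1 = -0.0406.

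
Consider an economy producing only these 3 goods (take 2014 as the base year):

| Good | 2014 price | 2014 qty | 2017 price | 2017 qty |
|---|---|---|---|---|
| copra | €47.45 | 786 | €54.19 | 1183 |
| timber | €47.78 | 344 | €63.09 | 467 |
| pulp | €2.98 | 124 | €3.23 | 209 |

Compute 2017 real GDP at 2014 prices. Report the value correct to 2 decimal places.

Real GDP 2017 = Σ (p_2014 × q_2017) = 47.45·1183 + 47.78·467 + 2.98·209 = 79069.43.

€79069.43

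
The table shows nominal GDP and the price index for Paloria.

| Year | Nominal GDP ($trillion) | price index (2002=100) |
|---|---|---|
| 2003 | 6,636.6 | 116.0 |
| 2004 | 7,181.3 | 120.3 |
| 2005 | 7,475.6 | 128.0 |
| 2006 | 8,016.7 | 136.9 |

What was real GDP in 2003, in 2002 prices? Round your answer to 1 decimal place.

$5,721.2 trillion

Real GDP 2003 = 6636.6 / 1.160 = 5721.21.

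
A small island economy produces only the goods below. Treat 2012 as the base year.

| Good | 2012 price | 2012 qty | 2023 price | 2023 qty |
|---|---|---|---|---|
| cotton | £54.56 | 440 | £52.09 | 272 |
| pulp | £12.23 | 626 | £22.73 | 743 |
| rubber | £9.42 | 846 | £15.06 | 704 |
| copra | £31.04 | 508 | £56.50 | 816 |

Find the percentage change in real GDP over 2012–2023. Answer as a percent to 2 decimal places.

0.88%

Real GDP 2012 = Nominal GDP 2012 = 54.56·440 + 12.23·626 + 9.42·846 + 31.04·508 = 55400.02.
Real GDP 2023 (at 2012 prices) = 54.56·272 + 12.23·743 + 9.42·704 + 31.04·816 = 55887.53.
Real growth = 55887.53/55400.02 − 1 = 0.0088.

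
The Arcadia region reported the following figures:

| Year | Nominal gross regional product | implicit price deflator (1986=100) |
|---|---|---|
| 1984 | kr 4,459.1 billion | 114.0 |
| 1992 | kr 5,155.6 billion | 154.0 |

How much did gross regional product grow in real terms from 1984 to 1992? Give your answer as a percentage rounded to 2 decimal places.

-14.41%

Deflate each year: 1984 → 4459.1/1.140 = 3911.49; 1992 → 5155.6/1.540 = 3347.79.
So real gross regional product changed by 3347.79/3911.49 − 1 = -0.1441, i.e. -14.41%.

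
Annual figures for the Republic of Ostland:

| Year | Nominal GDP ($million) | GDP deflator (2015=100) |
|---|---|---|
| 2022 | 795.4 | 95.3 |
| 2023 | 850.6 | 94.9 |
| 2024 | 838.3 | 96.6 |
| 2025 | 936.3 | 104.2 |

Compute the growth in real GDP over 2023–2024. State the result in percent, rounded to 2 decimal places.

-3.18%

Real GDP 2023 = 850.6/0.949 = 896.31.
Real GDP 2024 = 838.3/0.966 = 867.81.
Change = 867.81/896.31 − 1 = -0.0318.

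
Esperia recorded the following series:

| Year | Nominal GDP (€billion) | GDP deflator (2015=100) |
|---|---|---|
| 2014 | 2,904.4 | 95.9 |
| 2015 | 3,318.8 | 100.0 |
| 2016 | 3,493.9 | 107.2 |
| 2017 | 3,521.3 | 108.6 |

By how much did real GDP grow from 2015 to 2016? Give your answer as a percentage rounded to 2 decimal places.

Real GDP 2015 = 3318.8/1.000 = 3318.80.
Real GDP 2016 = 3493.9/1.072 = 3259.24.
Change = 3259.24/3318.80 − 1 = -0.0179.

-1.79%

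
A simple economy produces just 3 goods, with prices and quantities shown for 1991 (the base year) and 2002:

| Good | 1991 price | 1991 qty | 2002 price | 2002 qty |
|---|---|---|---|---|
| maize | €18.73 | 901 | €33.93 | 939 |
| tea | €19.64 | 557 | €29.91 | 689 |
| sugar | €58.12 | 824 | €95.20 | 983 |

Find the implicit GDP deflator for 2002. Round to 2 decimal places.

Nominal GDP 2002 = 33.93·939 + 29.91·689 + 95.20·983 = 146049.86.
Real GDP 2002 (at 1991 prices) = 18.73·939 + 19.64·689 + 58.12·983 = 88251.39.
Deflator = Nominal/Real × 100 = 146049.86/88251.39 × 100 = 165.493.

165.49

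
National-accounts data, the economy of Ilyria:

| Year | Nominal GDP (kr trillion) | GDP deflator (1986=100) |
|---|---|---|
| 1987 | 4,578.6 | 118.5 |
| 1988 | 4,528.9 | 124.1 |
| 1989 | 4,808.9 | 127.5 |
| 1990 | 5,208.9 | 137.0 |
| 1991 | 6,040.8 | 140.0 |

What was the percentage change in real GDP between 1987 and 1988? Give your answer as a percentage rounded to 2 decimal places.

Real GDP 1987 = 4578.6/1.185 = 3863.80.
Real GDP 1988 = 4528.9/1.241 = 3649.40.
Change = 3649.40/3863.80 − 1 = -0.0555.

-5.55%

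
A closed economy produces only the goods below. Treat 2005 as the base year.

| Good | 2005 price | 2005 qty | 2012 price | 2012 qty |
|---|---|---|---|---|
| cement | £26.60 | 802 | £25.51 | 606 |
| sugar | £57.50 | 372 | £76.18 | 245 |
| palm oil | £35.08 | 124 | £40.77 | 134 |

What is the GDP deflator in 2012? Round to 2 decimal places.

113.40

Nominal GDP 2012 = 25.51·606 + 76.18·245 + 40.77·134 = 39586.34.
Real GDP 2012 (at 2005 prices) = 26.60·606 + 57.50·245 + 35.08·134 = 34907.82.
Deflator = Nominal/Real × 100 = 39586.34/34907.82 × 100 = 113.402.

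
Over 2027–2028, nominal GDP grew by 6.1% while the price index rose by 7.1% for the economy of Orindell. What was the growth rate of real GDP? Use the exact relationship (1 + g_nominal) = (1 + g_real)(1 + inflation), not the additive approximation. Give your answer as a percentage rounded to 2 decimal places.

(1 + g_nom) = (1 + g_real)(1 + π), so g_real = 1.0610 / 1.0710 − 1 = -0.00934.

-0.93%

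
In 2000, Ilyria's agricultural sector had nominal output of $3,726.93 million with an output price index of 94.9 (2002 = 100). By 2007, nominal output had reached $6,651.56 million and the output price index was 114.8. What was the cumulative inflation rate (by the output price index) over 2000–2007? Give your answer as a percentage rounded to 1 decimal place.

Price-level change = 114.8 / 94.9 − 1 = 0.2097.

21.0%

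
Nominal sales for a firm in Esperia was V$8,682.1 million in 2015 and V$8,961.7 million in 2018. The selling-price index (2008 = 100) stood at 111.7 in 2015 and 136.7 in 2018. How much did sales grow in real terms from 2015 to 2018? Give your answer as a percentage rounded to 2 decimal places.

Deflate each year: 2015 → 8682.1/1.117 = 7772.69; 2018 → 8961.7/1.367 = 6555.74.
So real sales changed by 6555.74/7772.69 − 1 = -0.1566, i.e. -15.66%.

-15.66%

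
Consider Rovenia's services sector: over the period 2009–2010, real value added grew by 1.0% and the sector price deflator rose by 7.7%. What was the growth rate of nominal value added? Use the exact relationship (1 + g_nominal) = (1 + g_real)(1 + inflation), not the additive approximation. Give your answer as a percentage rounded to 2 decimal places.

8.78%

(1 + g_nom) = (1 + g_real)(1 + π) = 1.0100 × 1.0770 = 1.08777.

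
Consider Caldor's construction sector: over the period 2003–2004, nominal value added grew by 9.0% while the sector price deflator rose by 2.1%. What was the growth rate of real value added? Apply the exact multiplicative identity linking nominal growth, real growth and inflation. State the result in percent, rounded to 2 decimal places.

6.76%

(1 + g_nom) = (1 + g_real)(1 + π), so g_real = 1.0900 / 1.0210 − 1 = 0.06758.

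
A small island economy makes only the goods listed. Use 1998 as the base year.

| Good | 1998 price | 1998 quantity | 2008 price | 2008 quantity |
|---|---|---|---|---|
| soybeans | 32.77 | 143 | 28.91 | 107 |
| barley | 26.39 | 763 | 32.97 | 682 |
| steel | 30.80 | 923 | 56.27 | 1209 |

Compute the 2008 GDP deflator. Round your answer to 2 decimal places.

Nominal GDP 2008 = 28.91·107 + 32.97·682 + 56.27·1209 = 93609.34.
Real GDP 2008 (at 1998 prices) = 32.77·107 + 26.39·682 + 30.80·1209 = 58741.57.
Deflator = Nominal/Real × 100 = 93609.34/58741.57 × 100 = 159.358.

159.36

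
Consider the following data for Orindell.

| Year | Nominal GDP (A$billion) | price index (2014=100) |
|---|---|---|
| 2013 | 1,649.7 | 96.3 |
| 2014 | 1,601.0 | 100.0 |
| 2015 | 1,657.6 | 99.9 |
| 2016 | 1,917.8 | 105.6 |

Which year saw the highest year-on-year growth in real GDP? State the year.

2014: real = 1601.0/1.000 = 1601.00; growth vs 2013 (1713.08) = -6.54%.
2015: real = 1657.6/0.999 = 1659.26; growth vs 2014 (1601.00) = 3.64%.
2016: real = 1917.8/1.056 = 1816.10; growth vs 2015 (1659.26) = 9.45%.

2016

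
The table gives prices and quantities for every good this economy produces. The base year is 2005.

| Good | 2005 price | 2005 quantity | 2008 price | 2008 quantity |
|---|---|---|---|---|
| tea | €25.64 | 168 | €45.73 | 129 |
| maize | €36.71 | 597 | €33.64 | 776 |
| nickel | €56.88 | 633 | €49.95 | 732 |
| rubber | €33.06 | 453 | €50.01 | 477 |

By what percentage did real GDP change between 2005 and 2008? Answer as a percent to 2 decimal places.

15.54%

Real GDP 2005 = Nominal GDP 2005 = 25.64·168 + 36.71·597 + 56.88·633 + 33.06·453 = 77204.61.
Real GDP 2008 (at 2005 prices) = 25.64·129 + 36.71·776 + 56.88·732 + 33.06·477 = 89200.30.
Real growth = 89200.30/77204.61 − 1 = 0.1554.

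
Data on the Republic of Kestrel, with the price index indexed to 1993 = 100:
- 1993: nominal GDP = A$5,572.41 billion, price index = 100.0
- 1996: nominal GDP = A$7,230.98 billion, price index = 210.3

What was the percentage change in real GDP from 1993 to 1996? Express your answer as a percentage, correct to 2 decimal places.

-38.30%

Real GDP 1993 = 5572.41 / 1.000 = 5572.41.
Real GDP 1996 = 7230.98 / 2.103 = 3438.41.
Real growth = 3438.41 / 5572.41 − 1 = -0.3830.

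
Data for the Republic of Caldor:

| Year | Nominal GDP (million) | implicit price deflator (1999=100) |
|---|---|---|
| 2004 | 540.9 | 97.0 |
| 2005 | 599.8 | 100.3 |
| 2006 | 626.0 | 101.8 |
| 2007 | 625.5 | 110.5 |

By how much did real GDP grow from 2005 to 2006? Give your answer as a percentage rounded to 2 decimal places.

2.83%

Real GDP 2005 = 599.8/1.003 = 598.01.
Real GDP 2006 = 626.0/1.018 = 614.93.
Change = 614.93/598.01 − 1 = 0.0283.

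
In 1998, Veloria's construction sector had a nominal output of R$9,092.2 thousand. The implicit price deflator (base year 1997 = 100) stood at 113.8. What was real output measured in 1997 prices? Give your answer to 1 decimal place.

R$7,989.6 thousand

Real output = Nominal / (implicit price deflator/100) = 9092.2 / 1.138 = 7989.63.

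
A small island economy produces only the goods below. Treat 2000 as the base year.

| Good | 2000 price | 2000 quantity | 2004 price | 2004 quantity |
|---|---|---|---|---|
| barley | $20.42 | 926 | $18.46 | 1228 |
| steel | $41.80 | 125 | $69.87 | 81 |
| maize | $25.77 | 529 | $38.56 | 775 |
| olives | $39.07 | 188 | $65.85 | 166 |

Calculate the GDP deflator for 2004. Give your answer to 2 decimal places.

125.90

Nominal GDP 2004 = 18.46·1228 + 69.87·81 + 38.56·775 + 65.85·166 = 69143.45.
Real GDP 2004 (at 2000 prices) = 20.42·1228 + 41.80·81 + 25.77·775 + 39.07·166 = 54918.93.
Deflator = Nominal/Real × 100 = 69143.45/54918.93 × 100 = 125.901.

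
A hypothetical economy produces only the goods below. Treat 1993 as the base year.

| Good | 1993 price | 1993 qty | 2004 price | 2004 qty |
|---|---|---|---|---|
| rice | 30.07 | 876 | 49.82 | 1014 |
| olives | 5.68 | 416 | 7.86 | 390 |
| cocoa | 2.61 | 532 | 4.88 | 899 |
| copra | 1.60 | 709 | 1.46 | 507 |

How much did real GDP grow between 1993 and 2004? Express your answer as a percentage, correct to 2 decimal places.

14.85%

Real GDP 1993 = Nominal GDP 1993 = 30.07·876 + 5.68·416 + 2.61·532 + 1.60·709 = 31227.12.
Real GDP 2004 (at 1993 prices) = 30.07·1014 + 5.68·390 + 2.61·899 + 1.60·507 = 35863.77.
Real growth = 35863.77/31227.12 − 1 = 0.1485.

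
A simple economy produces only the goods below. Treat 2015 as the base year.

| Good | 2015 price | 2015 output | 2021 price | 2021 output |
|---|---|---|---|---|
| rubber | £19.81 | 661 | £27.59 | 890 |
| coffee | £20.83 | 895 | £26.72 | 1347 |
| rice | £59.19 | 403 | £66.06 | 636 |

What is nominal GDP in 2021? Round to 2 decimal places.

£102561.10

Nominal GDP 2021 = Σ (p_2021 × q_2021) = 27.59·890 + 26.72·1347 + 66.06·636 = 102561.10.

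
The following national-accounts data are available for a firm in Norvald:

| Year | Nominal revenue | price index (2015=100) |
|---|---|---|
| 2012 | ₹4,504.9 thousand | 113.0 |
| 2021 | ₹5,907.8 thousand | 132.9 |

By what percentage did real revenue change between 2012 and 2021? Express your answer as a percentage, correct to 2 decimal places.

11.50%

Deflate each year: 2012 → 4504.9/1.130 = 3986.64; 2021 → 5907.8/1.329 = 4445.30.
So real revenue changed by 4445.30/3986.64 − 1 = 0.1150, i.e. 11.50%.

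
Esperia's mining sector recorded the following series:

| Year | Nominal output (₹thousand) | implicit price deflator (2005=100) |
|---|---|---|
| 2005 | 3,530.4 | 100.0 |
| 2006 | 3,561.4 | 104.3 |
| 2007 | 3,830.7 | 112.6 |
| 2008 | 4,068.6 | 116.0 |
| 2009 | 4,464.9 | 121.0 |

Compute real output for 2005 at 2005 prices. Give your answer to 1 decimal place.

₹3,530.4 thousand

Real output 2005 = 3530.4 / 1.000 = 3530.40.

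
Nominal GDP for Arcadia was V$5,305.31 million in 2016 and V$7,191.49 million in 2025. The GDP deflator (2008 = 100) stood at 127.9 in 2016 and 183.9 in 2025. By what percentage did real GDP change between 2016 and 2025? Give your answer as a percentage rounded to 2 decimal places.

Deflate each year: 2016 → 5305.31/1.279 = 4148.01; 2025 → 7191.49/1.839 = 3910.54.
So real GDP changed by 3910.54/4148.01 − 1 = -0.0572, i.e. -5.72%.

-5.72%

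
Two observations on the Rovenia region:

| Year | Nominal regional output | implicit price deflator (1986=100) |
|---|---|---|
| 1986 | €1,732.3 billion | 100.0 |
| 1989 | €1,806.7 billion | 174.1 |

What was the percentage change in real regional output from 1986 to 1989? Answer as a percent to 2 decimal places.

-40.09%

Real regional output 1986 = 1732.3 / 1.000 = 1732.30.
Real regional output 1989 = 1806.7 / 1.741 = 1037.74.
Real growth = 1037.74 / 1732.30 − 1 = -0.4009.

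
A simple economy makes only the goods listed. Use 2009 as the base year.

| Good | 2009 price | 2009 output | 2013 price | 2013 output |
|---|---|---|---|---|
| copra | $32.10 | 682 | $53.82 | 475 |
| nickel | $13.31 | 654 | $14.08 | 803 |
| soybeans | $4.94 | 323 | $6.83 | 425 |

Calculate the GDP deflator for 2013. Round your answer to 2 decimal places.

141.87

Nominal GDP 2013 = 53.82·475 + 14.08·803 + 6.83·425 = 39773.49.
Real GDP 2013 (at 2009 prices) = 32.10·475 + 13.31·803 + 4.94·425 = 28034.93.
Deflator = Nominal/Real × 100 = 39773.49/28034.93 × 100 = 141.871.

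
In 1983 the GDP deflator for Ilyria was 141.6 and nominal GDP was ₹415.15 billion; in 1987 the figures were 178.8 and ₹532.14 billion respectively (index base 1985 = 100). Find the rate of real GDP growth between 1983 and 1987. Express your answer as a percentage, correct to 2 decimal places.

Deflate each year: 1983 → 415.15/1.416 = 293.19; 1987 → 532.14/1.788 = 297.62.
So real GDP changed by 297.62/293.19 − 1 = 0.0151, i.e. 1.51%.

1.51%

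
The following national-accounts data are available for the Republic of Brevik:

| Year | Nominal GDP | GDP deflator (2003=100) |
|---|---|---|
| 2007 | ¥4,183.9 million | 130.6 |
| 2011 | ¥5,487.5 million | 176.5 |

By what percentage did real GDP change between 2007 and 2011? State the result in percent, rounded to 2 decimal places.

Deflate each year: 2007 → 4183.9/1.306 = 3203.60; 2011 → 5487.5/1.765 = 3109.07.
So real GDP changed by 3109.07/3203.60 − 1 = -0.0295, i.e. -2.95%.

-2.95%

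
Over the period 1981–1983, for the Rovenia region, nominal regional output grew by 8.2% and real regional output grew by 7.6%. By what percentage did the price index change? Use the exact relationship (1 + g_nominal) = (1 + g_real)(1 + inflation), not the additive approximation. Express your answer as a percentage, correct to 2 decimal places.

0.56%

(1 + g_nom) = (1 + g_real)(1 + π), so π = 1.0820 / 1.0760 − 1 = 0.00558.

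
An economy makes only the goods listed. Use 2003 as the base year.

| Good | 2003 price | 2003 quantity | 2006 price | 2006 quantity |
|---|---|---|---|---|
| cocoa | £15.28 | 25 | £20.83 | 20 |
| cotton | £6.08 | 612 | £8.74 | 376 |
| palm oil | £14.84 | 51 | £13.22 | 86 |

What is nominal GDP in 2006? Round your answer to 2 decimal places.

£4839.76

Nominal GDP 2006 = Σ (p_2006 × q_2006) = 20.83·20 + 8.74·376 + 13.22·86 = 4839.76.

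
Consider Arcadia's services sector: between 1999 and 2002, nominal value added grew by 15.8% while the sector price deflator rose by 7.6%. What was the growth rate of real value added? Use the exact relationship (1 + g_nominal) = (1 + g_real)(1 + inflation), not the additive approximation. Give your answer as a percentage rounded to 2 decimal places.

(1 + g_nom) = (1 + g_real)(1 + π), so g_real = 1.1580 / 1.0760 − 1 = 0.07621.

7.62%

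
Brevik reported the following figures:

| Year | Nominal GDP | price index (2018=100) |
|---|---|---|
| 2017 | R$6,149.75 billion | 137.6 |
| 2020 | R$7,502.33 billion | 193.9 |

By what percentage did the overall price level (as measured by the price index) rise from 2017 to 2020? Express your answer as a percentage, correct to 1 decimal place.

40.9%

Price-level change = 193.9 / 137.6 − 1 = 0.4092.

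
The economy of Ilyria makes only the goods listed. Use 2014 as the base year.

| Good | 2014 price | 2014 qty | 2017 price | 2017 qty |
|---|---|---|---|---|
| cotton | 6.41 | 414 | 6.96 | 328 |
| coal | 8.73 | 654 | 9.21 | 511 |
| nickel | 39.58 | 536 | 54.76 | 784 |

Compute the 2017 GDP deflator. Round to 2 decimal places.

132.79

Nominal GDP 2017 = 6.96·328 + 9.21·511 + 54.76·784 = 49921.03.
Real GDP 2017 (at 2014 prices) = 6.41·328 + 8.73·511 + 39.58·784 = 37594.23.
Deflator = Nominal/Real × 100 = 49921.03/37594.23 × 100 = 132.789.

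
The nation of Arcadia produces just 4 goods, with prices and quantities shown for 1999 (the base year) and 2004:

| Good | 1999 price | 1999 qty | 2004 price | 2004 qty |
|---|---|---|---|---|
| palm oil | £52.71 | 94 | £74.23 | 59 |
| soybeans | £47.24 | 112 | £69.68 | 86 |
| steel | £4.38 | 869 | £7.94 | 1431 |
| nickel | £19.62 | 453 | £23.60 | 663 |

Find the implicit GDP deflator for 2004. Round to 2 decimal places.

Nominal GDP 2004 = 74.23·59 + 69.68·86 + 7.94·1431 + 23.60·663 = 37380.99.
Real GDP 2004 (at 1999 prices) = 52.71·59 + 47.24·86 + 4.38·1431 + 19.62·663 = 26448.37.
Deflator = Nominal/Real × 100 = 37380.99/26448.37 × 100 = 141.336.

141.34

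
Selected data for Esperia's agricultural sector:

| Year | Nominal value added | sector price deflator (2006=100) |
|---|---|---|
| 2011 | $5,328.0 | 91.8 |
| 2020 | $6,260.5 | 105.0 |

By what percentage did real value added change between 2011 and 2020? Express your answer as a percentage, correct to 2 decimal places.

2.73%

Deflate each year: 2011 → 5328.0/0.918 = 5803.92; 2020 → 6260.5/1.050 = 5962.38.
So real value added changed by 5962.38/5803.92 − 1 = 0.0273, i.e. 2.73%.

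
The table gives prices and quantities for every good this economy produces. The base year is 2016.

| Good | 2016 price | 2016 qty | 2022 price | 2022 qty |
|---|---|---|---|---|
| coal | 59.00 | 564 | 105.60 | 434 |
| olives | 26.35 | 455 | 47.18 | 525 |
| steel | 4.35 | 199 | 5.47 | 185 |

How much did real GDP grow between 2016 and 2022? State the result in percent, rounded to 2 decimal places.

-12.76%

Real GDP 2016 = Nominal GDP 2016 = 59.00·564 + 26.35·455 + 4.35·199 = 46130.90.
Real GDP 2022 (at 2016 prices) = 59.00·434 + 26.35·525 + 4.35·185 = 40244.50.
Real growth = 40244.50/46130.90 − 1 = -0.1276.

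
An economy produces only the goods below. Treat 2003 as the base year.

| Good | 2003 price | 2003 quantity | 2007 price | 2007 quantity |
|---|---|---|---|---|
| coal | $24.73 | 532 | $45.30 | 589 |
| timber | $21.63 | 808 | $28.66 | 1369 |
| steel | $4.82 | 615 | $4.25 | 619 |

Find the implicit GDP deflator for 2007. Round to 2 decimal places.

Nominal GDP 2007 = 45.30·589 + 28.66·1369 + 4.25·619 = 68547.99.
Real GDP 2007 (at 2003 prices) = 24.73·589 + 21.63·1369 + 4.82·619 = 47161.02.
Deflator = Nominal/Real × 100 = 68547.99/47161.02 × 100 = 145.349.

145.35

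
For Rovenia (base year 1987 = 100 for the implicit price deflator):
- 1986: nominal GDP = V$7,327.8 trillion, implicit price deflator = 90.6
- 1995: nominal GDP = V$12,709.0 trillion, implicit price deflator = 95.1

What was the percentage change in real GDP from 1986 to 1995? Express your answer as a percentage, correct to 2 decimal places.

65.23%

Deflate each year: 1986 → 7327.8/0.906 = 8088.08; 1995 → 12709.0/0.951 = 13363.83.
So real GDP changed by 13363.83/8088.08 − 1 = 0.6523, i.e. 65.23%.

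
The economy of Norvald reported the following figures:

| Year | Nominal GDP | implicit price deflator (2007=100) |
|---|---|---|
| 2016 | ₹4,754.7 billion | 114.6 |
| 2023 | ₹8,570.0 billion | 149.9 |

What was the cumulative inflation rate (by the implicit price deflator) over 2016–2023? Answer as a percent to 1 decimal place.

30.8%

Price-level change = 149.9 / 114.6 − 1 = 0.3080.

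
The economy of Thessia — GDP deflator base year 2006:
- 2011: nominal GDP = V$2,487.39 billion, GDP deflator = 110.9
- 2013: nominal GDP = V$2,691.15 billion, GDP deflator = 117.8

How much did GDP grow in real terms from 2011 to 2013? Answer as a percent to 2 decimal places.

1.85%

Real GDP 2011 = 2487.39 / 1.109 = 2242.91.
Real GDP 2013 = 2691.15 / 1.178 = 2284.51.
Real growth = 2284.51 / 2242.91 − 1 = 0.0185.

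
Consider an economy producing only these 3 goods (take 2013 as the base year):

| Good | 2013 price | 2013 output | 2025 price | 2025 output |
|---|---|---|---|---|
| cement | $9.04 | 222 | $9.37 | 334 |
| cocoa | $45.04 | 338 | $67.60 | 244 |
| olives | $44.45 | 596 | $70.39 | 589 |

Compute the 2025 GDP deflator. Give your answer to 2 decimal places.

151.99

Nominal GDP 2025 = 9.37·334 + 67.60·244 + 70.39·589 = 61083.69.
Real GDP 2025 (at 2013 prices) = 9.04·334 + 45.04·244 + 44.45·589 = 40190.17.
Deflator = Nominal/Real × 100 = 61083.69/40190.17 × 100 = 151.987.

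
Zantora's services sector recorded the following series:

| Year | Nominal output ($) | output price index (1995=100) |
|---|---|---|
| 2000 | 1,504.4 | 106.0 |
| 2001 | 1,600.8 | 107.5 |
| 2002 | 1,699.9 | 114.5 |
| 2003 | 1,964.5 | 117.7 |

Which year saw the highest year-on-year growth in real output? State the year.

2001: real = 1600.8/1.075 = 1489.12; growth vs 2000 (1419.25) = 4.92%.
2002: real = 1699.9/1.145 = 1484.63; growth vs 2001 (1489.12) = -0.30%.
2003: real = 1964.5/1.177 = 1669.07; growth vs 2002 (1484.63) = 12.42%.

2003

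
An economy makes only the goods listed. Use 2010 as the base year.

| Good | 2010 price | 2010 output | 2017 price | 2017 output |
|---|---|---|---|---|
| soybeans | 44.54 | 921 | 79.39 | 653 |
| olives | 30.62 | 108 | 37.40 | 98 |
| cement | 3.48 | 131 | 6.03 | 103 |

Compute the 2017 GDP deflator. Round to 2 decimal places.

Nominal GDP 2017 = 79.39·653 + 37.40·98 + 6.03·103 = 56127.96.
Real GDP 2017 (at 2010 prices) = 44.54·653 + 30.62·98 + 3.48·103 = 32443.82.
Deflator = Nominal/Real × 100 = 56127.96/32443.82 × 100 = 173.000.

173.00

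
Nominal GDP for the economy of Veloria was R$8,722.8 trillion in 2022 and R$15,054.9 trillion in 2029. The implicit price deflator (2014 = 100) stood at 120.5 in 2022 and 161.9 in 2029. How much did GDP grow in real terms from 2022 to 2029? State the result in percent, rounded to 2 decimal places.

28.46%

Real GDP 2022 = 8722.8 / 1.205 = 7238.84.
Real GDP 2029 = 15054.9 / 1.619 = 9298.89.
Real growth = 9298.89 / 7238.84 − 1 = 0.2846.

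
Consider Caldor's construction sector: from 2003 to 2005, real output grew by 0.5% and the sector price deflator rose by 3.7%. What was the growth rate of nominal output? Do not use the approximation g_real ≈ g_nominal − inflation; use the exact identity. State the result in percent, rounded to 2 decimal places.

4.22%

(1 + g_nom) = (1 + g_real)(1 + π) = 1.0050 × 1.0370 = 1.04219.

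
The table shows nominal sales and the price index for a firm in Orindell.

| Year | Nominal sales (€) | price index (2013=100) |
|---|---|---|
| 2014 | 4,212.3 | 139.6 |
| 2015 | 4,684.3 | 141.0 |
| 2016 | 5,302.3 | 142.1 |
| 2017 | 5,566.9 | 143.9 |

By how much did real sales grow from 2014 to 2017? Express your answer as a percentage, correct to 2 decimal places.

28.21%

Real sales 2014 = 4212.3/1.396 = 3017.41.
Real sales 2017 = 5566.9/1.439 = 3868.59.
Change = 3868.59/3017.41 − 1 = 0.2821.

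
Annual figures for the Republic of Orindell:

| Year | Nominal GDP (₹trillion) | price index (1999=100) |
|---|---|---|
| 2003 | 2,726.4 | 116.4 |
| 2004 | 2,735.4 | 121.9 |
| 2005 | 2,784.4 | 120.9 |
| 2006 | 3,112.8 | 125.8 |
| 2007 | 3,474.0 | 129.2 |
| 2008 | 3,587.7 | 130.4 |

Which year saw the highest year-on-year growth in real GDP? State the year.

2007

2004: real = 2735.4/1.219 = 2243.97; growth vs 2003 (2342.27) = -4.20%.
2005: real = 2784.4/1.209 = 2303.06; growth vs 2004 (2243.97) = 2.63%.
2006: real = 3112.8/1.258 = 2474.40; growth vs 2005 (2303.06) = 7.44%.
2007: real = 3474.0/1.292 = 2688.85; growth vs 2006 (2474.40) = 8.67%.
2008: real = 3587.7/1.304 = 2751.30; growth vs 2007 (2688.85) = 2.32%.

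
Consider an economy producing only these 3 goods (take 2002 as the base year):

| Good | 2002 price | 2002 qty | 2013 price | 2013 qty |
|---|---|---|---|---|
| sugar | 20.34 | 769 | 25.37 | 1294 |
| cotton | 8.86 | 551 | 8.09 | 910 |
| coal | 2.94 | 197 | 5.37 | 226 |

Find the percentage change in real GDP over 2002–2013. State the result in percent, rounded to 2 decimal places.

Real GDP 2002 = Nominal GDP 2002 = 20.34·769 + 8.86·551 + 2.94·197 = 21102.50.
Real GDP 2013 (at 2002 prices) = 20.34·1294 + 8.86·910 + 2.94·226 = 35047.00.
Real growth = 35047.00/21102.50 − 1 = 0.6608.

66.08%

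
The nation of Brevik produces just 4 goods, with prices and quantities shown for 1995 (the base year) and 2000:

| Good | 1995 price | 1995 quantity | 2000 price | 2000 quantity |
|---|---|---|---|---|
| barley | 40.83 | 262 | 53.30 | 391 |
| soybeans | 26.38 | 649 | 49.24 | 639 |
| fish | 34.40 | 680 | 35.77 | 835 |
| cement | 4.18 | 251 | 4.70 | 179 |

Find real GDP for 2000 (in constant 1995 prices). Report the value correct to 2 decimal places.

62293.57

Real GDP 2000 = Σ (p_1995 × q_2000) = 40.83·391 + 26.38·639 + 34.40·835 + 4.18·179 = 62293.57.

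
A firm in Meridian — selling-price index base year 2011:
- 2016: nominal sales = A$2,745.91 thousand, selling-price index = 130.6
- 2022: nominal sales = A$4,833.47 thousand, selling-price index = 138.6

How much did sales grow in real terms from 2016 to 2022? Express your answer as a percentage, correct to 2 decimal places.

Deflate each year: 2016 → 2745.91/1.306 = 2102.53; 2022 → 4833.47/1.386 = 3487.35.
So real sales changed by 3487.35/2102.53 − 1 = 0.6586, i.e. 65.86%.

65.86%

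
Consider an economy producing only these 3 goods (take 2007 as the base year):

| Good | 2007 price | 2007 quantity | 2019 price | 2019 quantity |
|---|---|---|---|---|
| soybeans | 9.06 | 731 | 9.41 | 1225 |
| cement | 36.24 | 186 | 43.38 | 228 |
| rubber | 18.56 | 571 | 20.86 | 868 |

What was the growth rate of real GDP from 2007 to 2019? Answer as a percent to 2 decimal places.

Real GDP 2007 = Nominal GDP 2007 = 9.06·731 + 36.24·186 + 18.56·571 = 23961.26.
Real GDP 2019 (at 2007 prices) = 9.06·1225 + 36.24·228 + 18.56·868 = 35471.30.
Real growth = 35471.30/23961.26 − 1 = 0.4804.

48.04%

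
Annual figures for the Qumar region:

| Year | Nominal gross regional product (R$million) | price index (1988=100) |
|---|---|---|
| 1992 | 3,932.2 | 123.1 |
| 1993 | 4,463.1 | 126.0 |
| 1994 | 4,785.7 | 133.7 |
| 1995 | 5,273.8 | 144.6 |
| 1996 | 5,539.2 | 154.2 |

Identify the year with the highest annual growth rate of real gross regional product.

1993

1993: real = 4463.1/1.260 = 3542.14; growth vs 1992 (3194.31) = 10.89%.
1994: real = 4785.7/1.337 = 3579.43; growth vs 1993 (3542.14) = 1.05%.
1995: real = 5273.8/1.446 = 3647.16; growth vs 1994 (3579.43) = 1.89%.
1996: real = 5539.2/1.542 = 3592.22; growth vs 1995 (3647.16) = -1.51%.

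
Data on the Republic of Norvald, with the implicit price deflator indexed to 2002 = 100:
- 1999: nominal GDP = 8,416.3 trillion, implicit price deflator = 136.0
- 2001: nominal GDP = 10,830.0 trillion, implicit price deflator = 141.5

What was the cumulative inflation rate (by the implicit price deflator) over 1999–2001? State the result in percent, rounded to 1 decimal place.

4.0%

Price-level change = 141.5 / 136.0 − 1 = 0.0404.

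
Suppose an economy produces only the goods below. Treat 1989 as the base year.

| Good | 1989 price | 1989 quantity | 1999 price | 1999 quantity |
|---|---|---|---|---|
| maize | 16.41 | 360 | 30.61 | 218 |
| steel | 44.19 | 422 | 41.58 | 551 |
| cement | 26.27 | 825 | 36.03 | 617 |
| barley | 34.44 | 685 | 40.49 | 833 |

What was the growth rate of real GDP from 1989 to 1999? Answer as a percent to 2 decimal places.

Real GDP 1989 = Nominal GDP 1989 = 16.41·360 + 44.19·422 + 26.27·825 + 34.44·685 = 69819.93.
Real GDP 1999 (at 1989 prices) = 16.41·218 + 44.19·551 + 26.27·617 + 34.44·833 = 72823.18.
Real growth = 72823.18/69819.93 − 1 = 0.0430.

4.30%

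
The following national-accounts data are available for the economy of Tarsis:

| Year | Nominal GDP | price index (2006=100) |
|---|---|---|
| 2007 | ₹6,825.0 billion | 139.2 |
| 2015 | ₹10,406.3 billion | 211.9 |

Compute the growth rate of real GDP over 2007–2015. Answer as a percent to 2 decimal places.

0.16%

Deflate each year: 2007 → 6825.0/1.392 = 4903.02; 2015 → 10406.3/2.119 = 4910.95.
So real GDP changed by 4910.95/4903.02 − 1 = 0.0016, i.e. 0.16%.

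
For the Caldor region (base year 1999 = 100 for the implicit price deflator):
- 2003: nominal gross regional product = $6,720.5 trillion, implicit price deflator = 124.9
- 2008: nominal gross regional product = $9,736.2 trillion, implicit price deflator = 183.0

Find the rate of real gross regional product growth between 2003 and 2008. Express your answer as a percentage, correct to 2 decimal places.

Deflate each year: 2003 → 6720.5/1.249 = 5380.70; 2008 → 9736.2/1.830 = 5320.33.
So real gross regional product changed by 5320.33/5380.70 − 1 = -0.0112, i.e. -1.12%.

-1.12%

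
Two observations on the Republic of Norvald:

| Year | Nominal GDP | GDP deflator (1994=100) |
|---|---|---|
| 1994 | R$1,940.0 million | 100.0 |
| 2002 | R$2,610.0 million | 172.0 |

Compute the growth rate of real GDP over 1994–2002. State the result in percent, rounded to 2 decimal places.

-21.78%

Real GDP 1994 = 1940.0 / 1.000 = 1940.00.
Real GDP 2002 = 2610.0 / 1.720 = 1517.44.
Real growth = 1517.44 / 1940.00 − 1 = -0.2178.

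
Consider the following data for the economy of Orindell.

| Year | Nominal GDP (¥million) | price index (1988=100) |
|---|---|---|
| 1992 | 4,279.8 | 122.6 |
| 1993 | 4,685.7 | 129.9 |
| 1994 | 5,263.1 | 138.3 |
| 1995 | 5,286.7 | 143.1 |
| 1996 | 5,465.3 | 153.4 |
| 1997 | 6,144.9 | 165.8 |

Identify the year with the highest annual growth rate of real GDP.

1993: real = 4685.7/1.299 = 3607.16; growth vs 1992 (3490.86) = 3.33%.
1994: real = 5263.1/1.383 = 3805.57; growth vs 1993 (3607.16) = 5.50%.
1995: real = 5286.7/1.431 = 3694.41; growth vs 1994 (3805.57) = -2.92%.
1996: real = 5465.3/1.534 = 3562.78; growth vs 1995 (3694.41) = -3.56%.
1997: real = 6144.9/1.658 = 3706.21; growth vs 1996 (3562.78) = 4.03%.

1994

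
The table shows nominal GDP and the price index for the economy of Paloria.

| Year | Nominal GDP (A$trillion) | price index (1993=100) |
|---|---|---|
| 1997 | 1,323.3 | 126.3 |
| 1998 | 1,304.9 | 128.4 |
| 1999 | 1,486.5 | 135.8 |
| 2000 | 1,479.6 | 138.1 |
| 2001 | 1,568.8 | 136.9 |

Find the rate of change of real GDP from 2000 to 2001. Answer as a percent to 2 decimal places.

6.96%

Real GDP 2000 = 1479.6/1.381 = 1071.40.
Real GDP 2001 = 1568.8/1.369 = 1145.95.
Change = 1145.95/1071.40 − 1 = 0.0696.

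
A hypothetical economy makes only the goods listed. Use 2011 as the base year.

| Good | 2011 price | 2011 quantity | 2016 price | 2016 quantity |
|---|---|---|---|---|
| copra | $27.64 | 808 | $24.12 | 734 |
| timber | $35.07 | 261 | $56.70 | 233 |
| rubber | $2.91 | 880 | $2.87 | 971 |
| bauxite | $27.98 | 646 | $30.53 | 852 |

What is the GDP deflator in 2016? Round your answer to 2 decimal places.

108.33

Nominal GDP 2016 = 24.12·734 + 56.70·233 + 2.87·971 + 30.53·852 = 59713.51.
Real GDP 2016 (at 2011 prices) = 27.64·734 + 35.07·233 + 2.91·971 + 27.98·852 = 55123.64.
Deflator = Nominal/Real × 100 = 59713.51/55123.64 × 100 = 108.327.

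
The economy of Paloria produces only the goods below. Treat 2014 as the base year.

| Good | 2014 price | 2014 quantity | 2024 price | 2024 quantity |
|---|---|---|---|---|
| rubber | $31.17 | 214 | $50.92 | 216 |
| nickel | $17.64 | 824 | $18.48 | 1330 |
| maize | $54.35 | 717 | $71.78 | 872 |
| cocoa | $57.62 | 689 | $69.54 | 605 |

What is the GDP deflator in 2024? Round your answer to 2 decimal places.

Nominal GDP 2024 = 50.92·216 + 18.48·1330 + 71.78·872 + 69.54·605 = 140240.98.
Real GDP 2024 (at 2014 prices) = 31.17·216 + 17.64·1330 + 54.35·872 + 57.62·605 = 112447.22.
Deflator = Nominal/Real × 100 = 140240.98/112447.22 × 100 = 124.717.

124.72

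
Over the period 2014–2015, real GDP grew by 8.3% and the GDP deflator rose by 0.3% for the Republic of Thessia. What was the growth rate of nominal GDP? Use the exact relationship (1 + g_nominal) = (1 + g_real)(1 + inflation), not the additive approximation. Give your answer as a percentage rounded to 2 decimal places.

8.62%

(1 + g_nom) = (1 + g_real)(1 + π) = 1.0830 × 1.0030 = 1.08625.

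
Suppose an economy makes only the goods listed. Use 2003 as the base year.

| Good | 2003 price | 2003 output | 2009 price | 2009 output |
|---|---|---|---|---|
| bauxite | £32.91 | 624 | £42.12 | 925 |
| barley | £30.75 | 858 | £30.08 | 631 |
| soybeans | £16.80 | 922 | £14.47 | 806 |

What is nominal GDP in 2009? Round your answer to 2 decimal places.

£69604.30

Nominal GDP 2009 = Σ (p_2009 × q_2009) = 42.12·925 + 30.08·631 + 14.47·806 = 69604.30.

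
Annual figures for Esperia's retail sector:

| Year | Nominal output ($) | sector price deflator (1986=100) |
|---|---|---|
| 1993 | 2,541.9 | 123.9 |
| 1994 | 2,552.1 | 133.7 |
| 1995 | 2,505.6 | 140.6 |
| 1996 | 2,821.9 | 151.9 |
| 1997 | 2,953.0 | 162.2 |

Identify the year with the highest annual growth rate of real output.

1996

1994: real = 2552.1/1.337 = 1908.83; growth vs 1993 (2051.57) = -6.96%.
1995: real = 2505.6/1.406 = 1782.08; growth vs 1994 (1908.83) = -6.64%.
1996: real = 2821.9/1.519 = 1857.74; growth vs 1995 (1782.08) = 4.25%.
1997: real = 2953.0/1.622 = 1820.59; growth vs 1996 (1857.74) = -2.00%.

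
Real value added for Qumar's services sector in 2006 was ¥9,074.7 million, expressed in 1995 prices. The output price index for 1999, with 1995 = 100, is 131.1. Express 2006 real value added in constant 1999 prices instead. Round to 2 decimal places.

¥11,896.93 million

Real value added in 1999 prices = Real value added in 1995 prices × (P_1999/P_1995) = 9074.7 × 1.311 = 11896.93.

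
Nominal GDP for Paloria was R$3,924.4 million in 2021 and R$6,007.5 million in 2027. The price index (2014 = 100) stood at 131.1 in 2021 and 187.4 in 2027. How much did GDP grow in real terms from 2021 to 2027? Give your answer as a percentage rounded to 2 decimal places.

7.09%

Deflate each year: 2021 → 3924.4/1.311 = 2993.44; 2027 → 6007.5/1.874 = 3205.71.
So real GDP changed by 3205.71/2993.44 − 1 = 0.0709, i.e. 7.09%.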